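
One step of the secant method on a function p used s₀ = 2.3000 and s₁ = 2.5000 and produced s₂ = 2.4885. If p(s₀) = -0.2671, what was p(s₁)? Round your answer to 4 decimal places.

The secant line through (2.3000, -0.2671) and (2.5000, p(s₁)) crosses zero at s₂ = 2.4885.
So (2.3000, -0.2671), (2.5000, p(s₁)), (2.4885, 0) are collinear:
p(s₁) = -0.2671 · (2.5000 − 2.4885) / (2.3000 − 2.4885) = -0.2671 · (0.011500)/(-0.188500) = 0.016295

0.0163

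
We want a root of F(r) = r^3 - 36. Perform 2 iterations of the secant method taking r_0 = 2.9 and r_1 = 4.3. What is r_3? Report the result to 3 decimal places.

3.275

F(2.9) = -11.61100, F(4.3) = 43.50700
r_2 = 4.30000 − 43.50700·(4.30000 − 2.90000) / (43.50700 − (-11.61100)) = 4.30000 − (60.90980)/(55.11800) = 3.19492
F(3.19492) = -3.38781
r_3 = 3.19492 − (-3.38781)·(3.19492 − 4.30000) / (-3.38781 − 43.50700) = 3.19492 − (3.74380)/(-46.89481) = 3.27475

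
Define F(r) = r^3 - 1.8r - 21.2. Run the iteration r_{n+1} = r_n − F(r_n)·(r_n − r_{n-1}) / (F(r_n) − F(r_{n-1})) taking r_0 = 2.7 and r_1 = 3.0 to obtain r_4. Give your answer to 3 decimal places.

F(2.7) = -6.37700, F(3.0) = 0.40000
r_2 = 3.00000 − 0.40000·(3.00000 − 2.70000) / (0.40000 − (-6.37700)) = 3.00000 − (0.12000)/(6.77700) = 2.98229
F(2.98229) = -0.04340
r_3 = 2.98229 − (-0.04340)·(2.98229 − 3.00000) / (-0.04340 − 0.40000) = 2.98229 − (0.00077)/(-0.44340) = 2.98403
F(2.98403) = -0.00025
r_4 = 2.98403 − (-0.00025)·(2.98403 − 2.98229) / (-0.00025 − (-0.04340)) = 2.98403 − (0.00000)/(0.04315) = 2.98404

2.984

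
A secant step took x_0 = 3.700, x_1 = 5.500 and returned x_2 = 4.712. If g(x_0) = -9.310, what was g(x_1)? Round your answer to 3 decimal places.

7.249

The secant line through (3.700, -9.310) and (5.500, g(x_1)) crosses zero at x_2 = 4.712.
So (3.700, -9.310), (5.500, g(x_1)), (4.712, 0) are collinear:
g(x_1) = -9.310 · (5.500 − 4.712) / (3.700 − 4.712) = -9.310 · (0.78800)/(-1.01200) = 7.24929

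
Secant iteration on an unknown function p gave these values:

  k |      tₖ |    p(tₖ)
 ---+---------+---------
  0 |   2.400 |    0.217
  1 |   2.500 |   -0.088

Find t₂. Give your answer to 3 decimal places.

2.471

t₂ = 2.500 − (-0.088)·(2.500 − 2.400) / (-0.088 − 0.217)
   = 2.500 − (-0.00880)/(-0.30500) = 2.47115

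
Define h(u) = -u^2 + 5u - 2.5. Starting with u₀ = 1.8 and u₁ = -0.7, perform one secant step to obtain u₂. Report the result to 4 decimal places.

h(1.8) = 3.260000, h(-0.7) = -6.490000
u₂ = -0.700000 − (-6.490000)·(-0.700000 − 1.800000) / (-6.490000 − 3.260000) = -0.700000 − (16.225000)/(-9.750000) = 0.964103

0.9641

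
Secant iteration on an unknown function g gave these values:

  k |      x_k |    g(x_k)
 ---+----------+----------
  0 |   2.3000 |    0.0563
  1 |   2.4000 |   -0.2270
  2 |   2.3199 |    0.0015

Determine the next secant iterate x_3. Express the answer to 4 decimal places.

2.3204

x_3 = 2.3199 − 0.0015·(2.3199 − 2.4000) / (0.0015 − (-0.2270))
   = 2.3199 − (-0.000120)/(0.228500) = 2.320426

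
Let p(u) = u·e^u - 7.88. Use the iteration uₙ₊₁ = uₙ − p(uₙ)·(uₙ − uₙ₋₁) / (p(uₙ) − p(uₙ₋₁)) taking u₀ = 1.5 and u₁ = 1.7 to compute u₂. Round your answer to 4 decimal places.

1.5896

p(1.5) = -1.157466, p(1.7) = 1.425711
u₂ = 1.700000 − 1.425711·(1.700000 − 1.500000) / (1.425711 − (-1.157466)) = 1.700000 − (0.285142)/(2.583177) = 1.589616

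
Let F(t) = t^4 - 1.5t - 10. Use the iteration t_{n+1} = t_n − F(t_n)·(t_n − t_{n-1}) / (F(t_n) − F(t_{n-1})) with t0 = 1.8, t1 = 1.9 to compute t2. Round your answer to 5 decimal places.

F(1.8) = -2.2024000, F(1.9) = 0.1821000
t2 = 1.9000000 − 0.1821000·(1.9000000 − 1.8000000) / (0.1821000 − (-2.2024000)) = 1.9000000 − (0.0182100)/(2.3845000) = 1.8923632

1.89236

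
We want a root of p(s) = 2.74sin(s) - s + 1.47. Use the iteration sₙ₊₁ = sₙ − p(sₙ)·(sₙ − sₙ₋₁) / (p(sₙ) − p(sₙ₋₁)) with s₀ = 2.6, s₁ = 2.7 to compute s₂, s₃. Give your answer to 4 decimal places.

p(2.6) = 0.282474, p(2.7) = -0.058979
s₂ = 2.700000 − (-0.058979)·(2.700000 − 2.600000) / (-0.058979 − 0.282474) = 2.700000 − (-0.005898)/(-0.341453) = 2.682727
p(2.682727) = 0.000905
s₃ = 2.682727 − 0.000905·(2.682727 − 2.700000) / (0.000905 − (-0.058979)) = 2.682727 − (-0.000016)/(0.059884) = 2.682988

2.6827, 2.6830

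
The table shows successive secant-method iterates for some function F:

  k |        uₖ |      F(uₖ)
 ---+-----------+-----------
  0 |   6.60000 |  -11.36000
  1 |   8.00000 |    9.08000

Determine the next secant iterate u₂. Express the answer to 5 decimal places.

7.37808

u₂ = 8.00000 − 9.08000·(8.00000 − 6.60000) / (9.08000 − (-11.36000))
   = 8.00000 − (12.7120000)/(20.4400000) = 7.3780822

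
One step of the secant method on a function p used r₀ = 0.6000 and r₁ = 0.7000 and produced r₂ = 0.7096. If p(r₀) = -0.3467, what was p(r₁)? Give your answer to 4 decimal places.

The secant line through (0.6000, -0.3467) and (0.7000, p(r₁)) crosses zero at r₂ = 0.7096.
So (0.6000, -0.3467), (0.7000, p(r₁)), (0.7096, 0) are collinear:
p(r₁) = -0.3467 · (0.7000 − 0.7096) / (0.6000 − 0.7096) = -0.3467 · (-0.009600)/(-0.109600) = -0.030368

-0.0304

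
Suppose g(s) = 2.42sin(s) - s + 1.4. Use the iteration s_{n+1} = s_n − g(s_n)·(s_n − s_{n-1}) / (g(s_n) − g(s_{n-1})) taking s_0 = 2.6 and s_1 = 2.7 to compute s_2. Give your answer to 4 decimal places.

g(2.6) = 0.047513, g(2.7) = -0.265741
s_2 = 2.700000 − (-0.265741)·(2.700000 − 2.600000) / (-0.265741 − 0.047513) = 2.700000 − (-0.026574)/(-0.313254) = 2.615168

2.6152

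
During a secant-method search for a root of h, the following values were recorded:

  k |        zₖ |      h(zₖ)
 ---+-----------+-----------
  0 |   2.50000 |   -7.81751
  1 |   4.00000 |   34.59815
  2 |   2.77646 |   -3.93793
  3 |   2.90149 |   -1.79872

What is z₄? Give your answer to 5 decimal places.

3.00662

z₄ = 2.90149 − (-1.79872)·(2.90149 − 2.77646) / (-1.79872 − (-3.93793))
   = 2.90149 − (-0.2248940)/(2.1392100) = 3.0066194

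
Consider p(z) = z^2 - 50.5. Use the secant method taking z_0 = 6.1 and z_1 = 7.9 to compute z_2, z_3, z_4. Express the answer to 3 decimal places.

7.049, 7.103, 7.106

p(6.1) = -13.29000, p(7.9) = 11.91000
z_2 = 7.90000 − 11.91000·(7.90000 − 6.10000) / (11.91000 − (-13.29000)) = 7.90000 − (21.43800)/(25.20000) = 7.04929
p(7.04929) = -0.80757
z_3 = 7.04929 − (-0.80757)·(7.04929 − 7.90000) / (-0.80757 − 11.91000) = 7.04929 − (0.68701)/(-12.71757) = 7.10331
p(7.10331) = -0.04304
z_4 = 7.10331 − (-0.04304)·(7.10331 − 7.04929) / (-0.04304 − (-0.80757)) = 7.10331 − (-0.00232)/(0.76453) = 7.10635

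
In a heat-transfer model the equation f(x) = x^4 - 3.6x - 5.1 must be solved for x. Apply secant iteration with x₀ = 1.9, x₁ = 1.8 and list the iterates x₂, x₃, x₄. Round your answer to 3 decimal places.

1.850, 1.852, 1.852

f(1.9) = 1.09210, f(1.8) = -1.08240
x₂ = 1.80000 − (-1.08240)·(1.80000 − 1.90000) / (-1.08240 − 1.09210) = 1.80000 − (0.10824)/(-2.17450) = 1.84978
f(1.84978) = -0.05134
x₃ = 1.84978 − (-0.05134)·(1.84978 − 1.80000) / (-0.05134 − (-1.08240)) = 1.84978 − (-0.00256)/(1.03106) = 1.85226
f(1.85226) = 0.00261
x₄ = 1.85226 − 0.00261·(1.85226 − 1.84978) / (0.00261 − (-0.05134)) = 1.85226 − (0.00001)/(0.05395) = 1.85214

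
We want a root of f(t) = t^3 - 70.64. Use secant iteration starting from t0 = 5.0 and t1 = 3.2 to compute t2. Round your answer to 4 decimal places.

3.9391

f(5.0) = 54.360000, f(3.2) = -37.872000
t2 = 3.200000 − (-37.872000)·(3.200000 − 5.000000) / (-37.872000 − 54.360000) = 3.200000 − (68.169600)/(-92.232000) = 3.939110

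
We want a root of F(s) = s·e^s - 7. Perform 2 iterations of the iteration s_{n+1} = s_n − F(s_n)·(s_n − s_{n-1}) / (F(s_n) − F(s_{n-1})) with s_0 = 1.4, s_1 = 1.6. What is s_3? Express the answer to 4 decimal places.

1.5240

F(1.4) = -1.322720, F(1.6) = 0.924852
s_2 = 1.600000 − 0.924852·(1.600000 − 1.400000) / (0.924852 − (-1.322720)) = 1.600000 − (0.184970)/(2.247572) = 1.517702
F(1.517702) = -0.076651
s_3 = 1.517702 − (-0.076651)·(1.517702 − 1.600000) / (-0.076651 − 0.924852) = 1.517702 − (0.006308)/(-1.001503) = 1.524001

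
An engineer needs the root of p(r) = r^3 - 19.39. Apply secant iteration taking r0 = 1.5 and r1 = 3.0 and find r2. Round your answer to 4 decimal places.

2.5168

p(1.5) = -16.015000, p(3.0) = 7.610000
r2 = 3.000000 − 7.610000·(3.000000 − 1.500000) / (7.610000 − (-16.015000)) = 3.000000 − (11.415000)/(23.625000) = 2.516825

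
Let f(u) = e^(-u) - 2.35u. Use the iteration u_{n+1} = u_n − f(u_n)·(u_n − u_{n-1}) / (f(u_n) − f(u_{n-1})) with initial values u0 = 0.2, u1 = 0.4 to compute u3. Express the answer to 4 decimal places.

f(0.2) = 0.348731, f(0.4) = -0.269680
u2 = 0.400000 − (-0.269680)·(0.400000 − 0.200000) / (-0.269680 − 0.348731) = 0.400000 − (-0.053936)/(-0.618411) = 0.312783
f(0.312783) = -0.003631
u3 = 0.312783 − (-0.003631)·(0.312783 − 0.400000) / (-0.003631 − (-0.269680)) = 0.312783 − (0.000317)/(0.266049) = 0.311593

0.3116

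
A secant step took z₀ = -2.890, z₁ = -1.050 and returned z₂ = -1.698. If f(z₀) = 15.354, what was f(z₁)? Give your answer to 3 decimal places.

The secant line through (-2.890, 15.354) and (-1.050, f(z₁)) crosses zero at z₂ = -1.698.
So (-2.890, 15.354), (-1.050, f(z₁)), (-1.698, 0) are collinear:
f(z₁) = 15.354 · (-1.050 − (-1.698)) / (-2.890 − (-1.698)) = 15.354 · (0.64800)/(-1.19200) = -8.34681

-8.347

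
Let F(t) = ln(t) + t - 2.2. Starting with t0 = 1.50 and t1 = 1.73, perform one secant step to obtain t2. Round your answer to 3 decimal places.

F(1.50) = -0.29453, F(1.73) = 0.07812
t2 = 1.73000 − 0.07812·(1.73000 − 1.50000) / (0.07812 − (-0.29453)) = 1.73000 − (0.01797)/(0.37266) = 1.68178

1.682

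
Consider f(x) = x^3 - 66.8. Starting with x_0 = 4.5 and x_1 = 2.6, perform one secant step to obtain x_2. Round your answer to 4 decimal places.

3.8716

f(4.5) = 24.325000, f(2.6) = -49.224000
x_2 = 2.600000 − (-49.224000)·(2.600000 − 4.500000) / (-49.224000 − 24.325000) = 2.600000 − (93.525600)/(-73.549000) = 3.871609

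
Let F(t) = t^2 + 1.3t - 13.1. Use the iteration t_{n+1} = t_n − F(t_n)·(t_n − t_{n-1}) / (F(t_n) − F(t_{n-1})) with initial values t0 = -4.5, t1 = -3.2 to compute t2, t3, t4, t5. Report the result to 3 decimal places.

-4.297, -4.333, -4.327, -4.327

F(-4.5) = 1.30000, F(-3.2) = -7.02000
t2 = -3.20000 − (-7.02000)·(-3.20000 − (-4.50000)) / (-7.02000 − 1.30000) = -3.20000 − (-9.12600)/(-8.32000) = -4.29688
F(-4.29688) = -0.22280
t3 = -4.29688 − (-0.22280)·(-4.29688 − (-3.20000)) / (-0.22280 − (-7.02000)) = -4.29688 − (0.24439)/(6.79720) = -4.33283
F(-4.33283) = 0.04073
t4 = -4.33283 − 0.04073·(-4.33283 − (-4.29688)) / (0.04073 − (-0.22280)) = -4.33283 − (-0.00146)/(0.26353) = -4.32727
F(-4.32727) = -0.00017
t5 = -4.32727 − (-0.00017)·(-4.32727 − (-4.33283)) / (-0.00017 − 0.04073) = -4.32727 − (0.00000)/(-0.04090) = -4.32730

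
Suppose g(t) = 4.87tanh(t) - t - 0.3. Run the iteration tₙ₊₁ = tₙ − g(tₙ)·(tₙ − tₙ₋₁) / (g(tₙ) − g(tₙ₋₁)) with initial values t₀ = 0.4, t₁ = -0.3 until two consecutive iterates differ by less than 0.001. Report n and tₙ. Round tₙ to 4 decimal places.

g(0.4) = 1.150351, g(-0.3) = -1.418692
t₂ = -0.300000 − (-1.418692)·(-0.700000)/(-2.569044) = 0.086558;  |Δ| = 0.386558
g(0.086558) = 0.033930
t₃ = 0.086558 − 0.033930·(0.386558)/(1.452623) = 0.077529;  |Δ| = 0.009029
g(0.077529) = -0.000718
t₄ = 0.077529 − (-0.000718)·(-0.009029)/(-0.034648) = 0.077716;  |Δ| = 0.000187
|t₄ − t₃| = 0.000187 < 0.001

n = 4, tₙ = 0.0777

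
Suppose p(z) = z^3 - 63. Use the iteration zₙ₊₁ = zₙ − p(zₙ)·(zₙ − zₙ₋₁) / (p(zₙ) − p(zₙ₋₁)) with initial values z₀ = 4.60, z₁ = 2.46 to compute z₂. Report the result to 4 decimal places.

3.7088

p(4.60) = 34.336000, p(2.46) = -48.113064
z₂ = 2.460000 − (-48.113064)·(2.460000 − 4.600000) / (-48.113064 − 34.336000) = 2.460000 − (102.961957)/(-82.449064) = 3.708795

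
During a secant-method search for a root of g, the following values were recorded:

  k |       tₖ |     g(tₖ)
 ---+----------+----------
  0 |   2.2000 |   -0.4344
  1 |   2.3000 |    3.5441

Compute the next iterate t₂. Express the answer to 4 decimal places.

2.2109

t₂ = 2.3000 − 3.5441·(2.3000 − 2.2000) / (3.5441 − (-0.4344))
   = 2.3000 − (0.354410)/(3.978500) = 2.210919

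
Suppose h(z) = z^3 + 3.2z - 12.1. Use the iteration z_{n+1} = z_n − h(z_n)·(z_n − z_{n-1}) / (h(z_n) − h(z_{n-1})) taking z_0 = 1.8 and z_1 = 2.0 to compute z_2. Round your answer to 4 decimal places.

1.8362

h(1.8) = -0.508000, h(2.0) = 2.300000
z_2 = 2.000000 − 2.300000·(2.000000 − 1.800000) / (2.300000 − (-0.508000)) = 2.000000 − (0.460000)/(2.808000) = 1.836182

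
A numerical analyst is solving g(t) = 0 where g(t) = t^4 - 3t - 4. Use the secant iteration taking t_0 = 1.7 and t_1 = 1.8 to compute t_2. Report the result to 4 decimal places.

1.7405

g(1.7) = -0.747900, g(1.8) = 1.097600
t_2 = 1.800000 − 1.097600·(1.800000 − 1.700000) / (1.097600 − (-0.747900)) = 1.800000 − (0.109760)/(1.845500) = 1.740526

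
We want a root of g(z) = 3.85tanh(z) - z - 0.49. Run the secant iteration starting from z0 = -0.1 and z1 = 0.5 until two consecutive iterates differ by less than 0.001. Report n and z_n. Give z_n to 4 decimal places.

g(-0.1) = -0.773722, g(0.5) = 0.789151
z2 = 0.500000 − 0.789151·(0.600000)/(1.562873) = 0.197038;  |Δ| = 0.302962
g(0.197038) = 0.061892
z3 = 0.197038 − 0.061892·(-0.302962)/(-0.727259) = 0.171255;  |Δ| = 0.025783
g(0.171255) = -0.008293
z4 = 0.171255 − (-0.008293)·(-0.025783)/(-0.070185) = 0.174302;  |Δ| = 0.003047
g(0.174302) = 0.000046
z5 = 0.174302 − 0.000046·(0.003047)/(0.008339) = 0.174285;  |Δ| = 0.000017
|z5 − z4| = 0.000017 < 0.001

n = 5, z_n = 0.1743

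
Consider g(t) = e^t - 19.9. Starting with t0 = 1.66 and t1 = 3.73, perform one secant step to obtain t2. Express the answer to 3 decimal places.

g(1.66) = -14.64069, g(3.73) = 21.77911
t2 = 3.73000 − 21.77911·(3.73000 − 1.66000) / (21.77911 − (-14.64069)) = 3.73000 − (45.08275)/(36.41980) = 2.49214

2.492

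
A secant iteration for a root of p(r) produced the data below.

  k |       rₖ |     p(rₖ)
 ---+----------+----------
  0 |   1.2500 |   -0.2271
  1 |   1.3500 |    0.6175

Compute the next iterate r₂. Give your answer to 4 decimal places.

1.2769

r₂ = 1.3500 − 0.6175·(1.3500 − 1.2500) / (0.6175 − (-0.2271))
   = 1.3500 − (0.061750)/(0.844600) = 1.276888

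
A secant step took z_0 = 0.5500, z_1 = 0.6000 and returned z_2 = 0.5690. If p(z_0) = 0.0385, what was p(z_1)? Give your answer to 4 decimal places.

The secant line through (0.5500, 0.0385) and (0.6000, p(z_1)) crosses zero at z_2 = 0.5690.
So (0.5500, 0.0385), (0.6000, p(z_1)), (0.5690, 0) are collinear:
p(z_1) = 0.0385 · (0.6000 − 0.5690) / (0.5500 − 0.5690) = 0.0385 · (0.031000)/(-0.019000) = -0.062816

-0.0628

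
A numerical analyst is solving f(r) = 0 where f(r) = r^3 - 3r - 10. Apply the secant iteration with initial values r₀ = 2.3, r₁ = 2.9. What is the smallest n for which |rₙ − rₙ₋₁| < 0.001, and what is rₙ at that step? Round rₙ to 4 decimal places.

f(2.3) = -4.733000, f(2.9) = 5.689000
r₂ = 2.900000 − 5.689000·(0.600000)/(10.422000) = 2.572481;  |Δ| = 0.327519
f(2.572481) = -0.693637
r₃ = 2.572481 − (-0.693637)·(-0.327519)/(-6.382637) = 2.608075;  |Δ| = 0.035593
f(2.608075) = -0.083962
r₄ = 2.608075 − (-0.083962)·(0.035593)/(0.609676) = 2.612976;  |Δ| = 0.004902
f(2.612976) = 0.001547
r₅ = 2.612976 − 0.001547·(0.004902)/(0.085509) = 2.612888;  |Δ| = 0.000089
|r₅ − r₄| = 0.000089 < 0.001

n = 5, rₙ = 2.6129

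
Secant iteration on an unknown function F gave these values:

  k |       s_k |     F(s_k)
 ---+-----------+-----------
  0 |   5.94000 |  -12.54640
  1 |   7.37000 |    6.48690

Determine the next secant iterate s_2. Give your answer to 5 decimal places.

6.88263

s_2 = 7.37000 − 6.48690·(7.37000 − 5.94000) / (6.48690 − (-12.54640))
   = 7.37000 − (9.2762670)/(19.0333000) = 6.8826296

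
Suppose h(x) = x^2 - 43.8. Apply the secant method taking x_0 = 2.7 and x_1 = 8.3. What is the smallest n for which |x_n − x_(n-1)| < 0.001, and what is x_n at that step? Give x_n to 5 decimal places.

n = 6, x_n = 6.61816

h(2.7) = -36.5100000, h(8.3) = 25.0900000
x_2 = 8.3000000 − 25.0900000·(5.6000000)/(61.6000000) = 6.0190909;  |Δ| = 2.2809091
h(6.0190909) = -7.5705446
x_3 = 6.0190909 − (-7.5705446)·(-2.2809091)/(-32.6605446) = 6.5477938;  |Δ| = 0.5287029
h(6.5477938) = -0.9263965
x_4 = 6.5477938 − (-0.9263965)·(0.5287029)/(6.6441482) = 6.6215111;  |Δ| = 0.0737173
h(6.6215111) = 0.0444088
x_5 = 6.6215111 − 0.0444088·(0.0737173)/(0.9708052) = 6.6181389;  |Δ| = 0.0033721
h(6.6181389) = -0.0002372
x_6 = 6.6181389 − (-0.0002372)·(-0.0033721)/(-0.0446460) = 6.6181568;  |Δ| = 0.0000179
|x_6 − x_5| = 0.0000179 < 0.001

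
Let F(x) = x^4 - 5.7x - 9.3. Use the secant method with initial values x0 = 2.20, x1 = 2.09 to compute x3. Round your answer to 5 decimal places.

2.15561

F(2.20) = 1.5856000, F(2.09) = -2.1327024
x2 = 2.0900000 − (-2.1327024)·(2.0900000 − 2.2000000) / (-2.1327024 − 1.5856000) = 2.0900000 − (0.2345973)/(-3.7183024) = 2.1530926
F(2.1530926) = -0.0819153
x3 = 2.1530926 − (-0.0819153)·(2.1530926 − 2.0900000) / (-0.0819153 − (-2.1327024)) = 2.1530926 − (-0.0051682)/(2.0507871) = 2.1556127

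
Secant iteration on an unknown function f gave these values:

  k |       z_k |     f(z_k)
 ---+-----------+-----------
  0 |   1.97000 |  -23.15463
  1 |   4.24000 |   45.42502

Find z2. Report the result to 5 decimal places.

z2 = 4.24000 − 45.42502·(4.24000 − 1.97000) / (45.42502 − (-23.15463))
   = 4.24000 − (103.1147954)/(68.5796500) = 2.7364228

2.73642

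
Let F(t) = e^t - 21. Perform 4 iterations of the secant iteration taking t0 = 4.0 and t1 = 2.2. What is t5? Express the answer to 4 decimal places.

F(4.0) = 33.598150, F(2.2) = -11.974987
t2 = 2.200000 − (-11.974987)·(2.200000 − 4.000000) / (-11.974987 − 33.598150) = 2.200000 − (21.554976)/(-45.573137) = 2.672975
F(2.672975) = -6.517001
t3 = 2.672975 − (-6.517001)·(2.672975 − 2.200000) / (-6.517001 − (-11.974987)) = 2.672975 − (-3.082382)/(5.457985) = 3.237723
F(3.237723) = 4.475638
t4 = 3.237723 − 4.475638·(3.237723 − 2.672975) / (4.475638 − (-6.517001)) = 3.237723 − (2.527604)/(10.992639) = 3.007787
F(3.007787) = -0.757455
t5 = 3.007787 − (-0.757455)·(3.007787 − 3.237723) / (-0.757455 − 4.475638) = 3.007787 − (0.174166)/(-5.233093) = 3.041068

3.0411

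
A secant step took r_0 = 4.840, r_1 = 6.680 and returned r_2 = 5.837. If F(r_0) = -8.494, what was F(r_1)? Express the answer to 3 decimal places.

The secant line through (4.840, -8.494) and (6.680, F(r_1)) crosses zero at r_2 = 5.837.
So (4.840, -8.494), (6.680, F(r_1)), (5.837, 0) are collinear:
F(r_1) = -8.494 · (6.680 − 5.837) / (4.840 − 5.837) = -8.494 · (0.84300)/(-0.99700) = 7.18199

7.182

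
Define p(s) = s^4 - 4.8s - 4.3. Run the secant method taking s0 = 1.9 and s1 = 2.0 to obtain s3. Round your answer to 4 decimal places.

1.9168

p(1.9) = -0.387900, p(2.0) = 2.100000
s2 = 2.000000 − 2.100000·(2.000000 − 1.900000) / (2.100000 − (-0.387900)) = 2.000000 − (0.210000)/(2.487900) = 1.915591
p(1.915591) = -0.029677
s3 = 1.915591 − (-0.029677)·(1.915591 − 2.000000) / (-0.029677 − 2.100000) = 1.915591 − (0.002505)/(-2.129677) = 1.916768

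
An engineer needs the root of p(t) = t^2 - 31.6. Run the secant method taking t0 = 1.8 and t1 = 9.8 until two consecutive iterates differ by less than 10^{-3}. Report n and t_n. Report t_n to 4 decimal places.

n = 7, t_n = 5.6214

p(1.8) = -28.360000, p(9.8) = 64.440000
t2 = 9.800000 − 64.440000·(8.000000)/(92.800000) = 4.244828;  |Δ| = 5.555172
p(4.244828) = -13.581439
t3 = 4.244828 − (-13.581439)·(-5.555172)/(-78.021439) = 5.211834;  |Δ| = 0.967006
p(5.211834) = -4.436786
t4 = 5.211834 − (-4.436786)·(0.967006)/(9.144653) = 5.681004;  |Δ| = 0.469170
p(5.681004) = 0.673812
t5 = 5.681004 − 0.673812·(0.469170)/(5.110598) = 5.619146;  |Δ| = 0.061858
p(5.619146) = -0.025196
t6 = 5.619146 − (-0.025196)·(-0.061858)/(-0.699007) = 5.621376;  |Δ| = 0.002230
p(5.621376) = -0.000133
t7 = 5.621376 − (-0.000133)·(0.002230)/(0.025063) = 5.621388;  |Δ| = 0.000012
|t7 − t6| = 0.000012 < 10^{-3}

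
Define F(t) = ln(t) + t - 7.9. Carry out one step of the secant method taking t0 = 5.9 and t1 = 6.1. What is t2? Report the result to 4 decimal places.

6.0929

F(5.9) = -0.225048, F(6.1) = 0.008289
t2 = 6.100000 − 0.008289·(6.100000 − 5.900000) / (0.008289 − (-0.225048)) = 6.100000 − (0.001658)/(0.233336) = 6.092895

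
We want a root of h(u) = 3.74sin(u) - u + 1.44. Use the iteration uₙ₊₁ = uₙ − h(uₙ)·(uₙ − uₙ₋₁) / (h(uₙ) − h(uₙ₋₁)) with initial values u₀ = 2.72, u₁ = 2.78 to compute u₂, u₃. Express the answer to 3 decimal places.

2.776, 2.776

h(2.72) = 0.25046, h(2.78) = -0.01692
u₂ = 2.78000 − (-0.01692)·(2.78000 − 2.72000) / (-0.01692 − 0.25046) = 2.78000 − (-0.00102)/(-0.26738) = 2.77620
h(2.77620) = 0.00015
u₃ = 2.77620 − 0.00015·(2.77620 − 2.78000) / (0.00015 − (-0.01692)) = 2.77620 − (0.00000)/(0.01707) = 2.77624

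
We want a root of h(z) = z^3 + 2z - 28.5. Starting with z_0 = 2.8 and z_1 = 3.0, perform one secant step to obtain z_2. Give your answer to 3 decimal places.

2.835

h(2.8) = -0.94800, h(3.0) = 4.50000
z_2 = 3.00000 − 4.50000·(3.00000 − 2.80000) / (4.50000 − (-0.94800)) = 3.00000 − (0.90000)/(5.44800) = 2.83480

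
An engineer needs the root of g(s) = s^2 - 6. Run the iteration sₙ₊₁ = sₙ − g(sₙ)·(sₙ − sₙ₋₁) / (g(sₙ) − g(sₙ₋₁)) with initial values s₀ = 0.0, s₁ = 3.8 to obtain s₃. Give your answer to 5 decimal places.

2.23092

g(0.0) = -6.0000000, g(3.8) = 8.4400000
s₂ = 3.8000000 − 8.4400000·(3.8000000 − 0.0000000) / (8.4400000 − (-6.0000000)) = 3.8000000 − (32.0720000)/(14.4400000) = 1.5789474
g(1.5789474) = -3.5069252
s₃ = 1.5789474 − (-3.5069252)·(1.5789474 − 3.8000000) / (-3.5069252 − 8.4400000) = 1.5789474 − (7.7890655)/(-11.9469252) = 2.2309198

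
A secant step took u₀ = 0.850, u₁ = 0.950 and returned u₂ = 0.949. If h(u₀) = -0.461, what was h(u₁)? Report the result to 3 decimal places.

0.005

The secant line through (0.850, -0.461) and (0.950, h(u₁)) crosses zero at u₂ = 0.949.
So (0.850, -0.461), (0.950, h(u₁)), (0.949, 0) are collinear:
h(u₁) = -0.461 · (0.950 − 0.949) / (0.850 − 0.949) = -0.461 · (0.00100)/(-0.09900) = 0.00466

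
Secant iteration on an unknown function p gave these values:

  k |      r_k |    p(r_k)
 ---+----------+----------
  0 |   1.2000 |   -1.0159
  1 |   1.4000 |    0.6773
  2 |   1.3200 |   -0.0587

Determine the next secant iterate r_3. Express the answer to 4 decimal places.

r_3 = 1.3200 − (-0.0587)·(1.3200 − 1.4000) / (-0.0587 − 0.6773)
   = 1.3200 − (0.004696)/(-0.736000) = 1.326380

1.3264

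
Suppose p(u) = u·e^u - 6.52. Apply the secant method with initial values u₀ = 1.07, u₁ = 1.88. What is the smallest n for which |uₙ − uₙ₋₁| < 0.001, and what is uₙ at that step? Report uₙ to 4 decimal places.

n = 6, uₙ = 1.4817

p(1.07) = -3.400544, p(1.88) = 5.800589
u₂ = 1.880000 − 5.800589·(0.810000)/(9.201133) = 1.369359;  |Δ| = 0.510641
p(1.369359) = -1.134547
u₃ = 1.369359 − (-1.134547)·(-0.510641)/(-6.935136) = 1.452897;  |Δ| = 0.083538
p(1.452897) = -0.308167
u₄ = 1.452897 − (-0.308167)·(0.083538)/(0.826379) = 1.484049;  |Δ| = 0.031152
p(1.484049) = 0.025797
u₅ = 1.484049 − 0.025797·(0.031152)/(0.333964) = 1.481643;  |Δ| = 0.002406
p(1.481643) = -0.000524
u₆ = 1.481643 − (-0.000524)·(-0.002406)/(-0.026321) = 1.481691;  |Δ| = 0.000048
|u₆ − u₅| = 0.000048 < 0.001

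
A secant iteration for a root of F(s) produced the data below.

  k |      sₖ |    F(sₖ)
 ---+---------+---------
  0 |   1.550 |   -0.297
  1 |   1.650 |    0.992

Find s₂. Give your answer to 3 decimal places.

1.573

s₂ = 1.650 − 0.992·(1.650 − 1.550) / (0.992 − (-0.297))
   = 1.650 − (0.09920)/(1.28900) = 1.57304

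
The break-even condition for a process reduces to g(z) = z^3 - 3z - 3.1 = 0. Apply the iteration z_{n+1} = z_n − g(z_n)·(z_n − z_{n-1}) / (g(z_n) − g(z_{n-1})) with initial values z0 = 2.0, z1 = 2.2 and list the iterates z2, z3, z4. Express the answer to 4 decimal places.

2.1074, 2.1132, 2.1135

g(2.0) = -1.100000, g(2.2) = 0.948000
z2 = 2.200000 − 0.948000·(2.200000 − 2.000000) / (0.948000 − (-1.100000)) = 2.200000 − (0.189600)/(2.048000) = 2.107422
g(2.107422) = -0.062727
z3 = 2.107422 − (-0.062727)·(2.107422 − 2.200000) / (-0.062727 − 0.948000) = 2.107422 − (0.005807)/(-1.010727) = 2.113167
g(2.113167) = -0.003203
z4 = 2.113167 − (-0.003203)·(2.113167 − 2.107422) / (-0.003203 − (-0.062727)) = 2.113167 − (-0.000018)/(0.059524) = 2.113477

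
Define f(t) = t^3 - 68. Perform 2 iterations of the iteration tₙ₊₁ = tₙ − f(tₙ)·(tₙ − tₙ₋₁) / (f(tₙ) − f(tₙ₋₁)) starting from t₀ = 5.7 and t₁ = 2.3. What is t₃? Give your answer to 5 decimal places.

4.56559

f(5.7) = 117.1930000, f(2.3) = -55.8330000
t₂ = 2.3000000 − (-55.8330000)·(2.3000000 − 5.7000000) / (-55.8330000 − 117.1930000) = 2.3000000 − (189.8322000)/(-173.0260000) = 3.3971311
f(3.3971311) = -28.7954107
t₃ = 3.3971311 − (-28.7954107)·(3.3971311 − 2.3000000) / (-28.7954107 − (-55.8330000)) = 3.3971311 − (-31.5923396)/(27.0375893) = 4.5655910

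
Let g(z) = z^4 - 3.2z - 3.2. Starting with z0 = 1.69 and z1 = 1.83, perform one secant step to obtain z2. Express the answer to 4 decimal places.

1.7142

g(1.69) = -0.450693, g(1.83) = 2.159131
z2 = 1.830000 − 2.159131·(1.830000 − 1.690000) / (2.159131 − (-0.450693)) = 1.830000 − (0.302278)/(2.609824) = 1.714177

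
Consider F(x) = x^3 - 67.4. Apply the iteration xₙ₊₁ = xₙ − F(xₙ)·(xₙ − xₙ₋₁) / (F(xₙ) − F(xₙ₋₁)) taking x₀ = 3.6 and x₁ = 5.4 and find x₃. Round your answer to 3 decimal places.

F(3.6) = -20.74400, F(5.4) = 90.06400
x₂ = 5.40000 − 90.06400·(5.40000 − 3.60000) / (90.06400 − (-20.74400)) = 5.40000 − (162.11520)/(110.80800) = 3.93697
F(3.93697) = -6.37792
x₃ = 3.93697 − (-6.37792)·(3.93697 − 5.40000) / (-6.37792 − 90.06400) = 3.93697 − (9.33108)/(-96.44192) = 4.03373

4.034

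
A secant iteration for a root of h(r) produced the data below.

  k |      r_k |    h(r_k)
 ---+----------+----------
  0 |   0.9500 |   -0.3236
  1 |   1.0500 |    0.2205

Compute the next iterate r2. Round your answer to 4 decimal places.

r2 = 1.0500 − 0.2205·(1.0500 − 0.9500) / (0.2205 − (-0.3236))
   = 1.0500 − (0.022050)/(0.544100) = 1.009474

1.0095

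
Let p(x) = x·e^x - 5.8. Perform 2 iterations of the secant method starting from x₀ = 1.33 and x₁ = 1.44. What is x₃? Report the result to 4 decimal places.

p(1.33) = -0.771212, p(1.44) = 0.277802
x₂ = 1.440000 − 0.277802·(1.440000 − 1.330000) / (0.277802 − (-0.771212)) = 1.440000 − (0.030558)/(1.049014) = 1.410870
p(1.410870) = -0.016114
x₃ = 1.410870 − (-0.016114)·(1.410870 − 1.440000) / (-0.016114 − 0.277802) = 1.410870 − (0.000469)/(-0.293916) = 1.412467

1.4125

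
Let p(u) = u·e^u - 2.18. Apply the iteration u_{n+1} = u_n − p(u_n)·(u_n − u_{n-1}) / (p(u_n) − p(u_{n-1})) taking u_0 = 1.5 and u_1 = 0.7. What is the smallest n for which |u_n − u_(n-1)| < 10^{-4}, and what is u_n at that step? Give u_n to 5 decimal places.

n = 6, u_n = 0.89276

p(1.5) = 4.5425336, p(0.7) = -0.7703731
u_2 = 0.7000000 − (-0.7703731)·(-0.8000000)/(-5.3129067) = 0.8160002;  |Δ| = 0.1160002
p(0.8160002) = -0.3346672
u_3 = 0.8160002 − (-0.3346672)·(0.1160002)/(0.4357059) = 0.9051004;  |Δ| = 0.0891002
p(0.9051004) = 0.0575714
u_4 = 0.9051004 − 0.0575714·(0.0891002)/(0.3922387) = 0.8920226;  |Δ| = 0.0130778
p(0.8920226) = -0.0034113
u_5 = 0.8920226 − (-0.0034113)·(-0.0130778)/(-0.0609827) = 0.8927542;  |Δ| = 0.0007316
p(0.8927542) = -0.0000321
u_6 = 0.8927542 − (-0.0000321)·(0.0007316)/(0.0033792) = 0.8927611;  |Δ| = 0.0000069
|u_6 − u_5| = 0.0000069 < 10^{-4}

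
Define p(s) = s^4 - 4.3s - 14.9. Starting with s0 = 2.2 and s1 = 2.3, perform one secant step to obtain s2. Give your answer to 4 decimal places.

p(2.2) = -0.934400, p(2.3) = 3.194100
s2 = 2.300000 − 3.194100·(2.300000 − 2.200000) / (3.194100 − (-0.934400)) = 2.300000 − (0.319410)/(4.128500) = 2.222633

2.2226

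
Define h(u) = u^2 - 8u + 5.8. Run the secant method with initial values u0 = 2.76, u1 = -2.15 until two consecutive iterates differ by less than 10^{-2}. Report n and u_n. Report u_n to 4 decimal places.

n = 6, u_n = 0.8063

h(2.76) = -8.662400, h(-2.15) = 27.622500
u2 = -2.150000 − 27.622500·(-4.910000)/(36.284900) = 1.587821;  |Δ| = 3.737821
h(1.587821) = -4.381394
u3 = 1.587821 − (-4.381394)·(3.737821)/(-32.003894) = 1.076106;  |Δ| = 0.511715
h(1.076106) = -1.650847
u4 = 1.076106 − (-1.650847)·(-0.511715)/(2.730548) = 0.766732;  |Δ| = 0.309375
h(0.766732) = 0.254025
u5 = 0.766732 − 0.254025·(-0.309375)/(1.904871) = 0.807988;  |Δ| = 0.041257
h(0.807988) = -0.011062
u6 = 0.807988 − (-0.011062)·(0.041257)/(-0.265086) = 0.806267;  |Δ| = 0.001722
|u6 − u5| = 0.001722 < 10^{-2}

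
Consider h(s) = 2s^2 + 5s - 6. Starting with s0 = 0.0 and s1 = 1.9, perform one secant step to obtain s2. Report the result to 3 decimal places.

0.682

h(0.0) = -6.00000, h(1.9) = 10.72000
s2 = 1.90000 − 10.72000·(1.90000 − 0.00000) / (10.72000 − (-6.00000)) = 1.90000 − (20.36800)/(16.72000) = 0.68182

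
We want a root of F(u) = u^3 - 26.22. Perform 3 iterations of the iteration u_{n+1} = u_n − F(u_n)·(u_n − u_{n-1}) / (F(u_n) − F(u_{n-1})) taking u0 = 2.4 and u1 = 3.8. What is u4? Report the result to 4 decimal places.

2.9727

F(2.4) = -12.396000, F(3.8) = 28.652000
u2 = 3.800000 − 28.652000·(3.800000 − 2.400000) / (28.652000 − (-12.396000)) = 3.800000 − (40.112800)/(41.048000) = 2.822783
F(2.822783) = -3.727770
u3 = 2.822783 − (-3.727770)·(2.822783 − 3.800000) / (-3.727770 − 28.652000) = 2.822783 − (3.642840)/(-32.379770) = 2.935287
F(2.935287) = -0.929841
u4 = 2.935287 − (-0.929841)·(2.935287 − 2.822783) / (-0.929841 − (-3.727770)) = 2.935287 − (-0.104610)/(2.797929) = 2.972675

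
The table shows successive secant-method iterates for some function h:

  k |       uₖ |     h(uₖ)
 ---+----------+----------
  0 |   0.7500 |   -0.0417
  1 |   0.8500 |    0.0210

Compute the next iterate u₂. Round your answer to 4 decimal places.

0.8165

u₂ = 0.8500 − 0.0210·(0.8500 − 0.7500) / (0.0210 − (-0.0417))
   = 0.8500 − (0.002100)/(0.062700) = 0.816507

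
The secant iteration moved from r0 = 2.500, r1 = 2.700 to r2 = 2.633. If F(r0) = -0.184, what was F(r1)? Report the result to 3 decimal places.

The secant line through (2.500, -0.184) and (2.700, F(r1)) crosses zero at r2 = 2.633.
So (2.500, -0.184), (2.700, F(r1)), (2.633, 0) are collinear:
F(r1) = -0.184 · (2.700 − 2.633) / (2.500 − 2.633) = -0.184 · (0.06700)/(-0.13300) = 0.09269

0.093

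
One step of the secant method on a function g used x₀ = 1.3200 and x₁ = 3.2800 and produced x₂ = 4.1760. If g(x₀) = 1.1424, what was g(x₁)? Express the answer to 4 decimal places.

0.3584

The secant line through (1.3200, 1.1424) and (3.2800, g(x₁)) crosses zero at x₂ = 4.1760.
So (1.3200, 1.1424), (3.2800, g(x₁)), (4.1760, 0) are collinear:
g(x₁) = 1.1424 · (3.2800 − 4.1760) / (1.3200 − 4.1760) = 1.1424 · (-0.896000)/(-2.856000) = 0.358400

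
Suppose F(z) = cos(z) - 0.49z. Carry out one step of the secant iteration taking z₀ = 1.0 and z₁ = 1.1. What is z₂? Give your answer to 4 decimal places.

F(1.0) = 0.050302, F(1.1) = -0.085404
z₂ = 1.100000 − (-0.085404)·(1.100000 − 1.000000) / (-0.085404 − 0.050302) = 1.100000 − (-0.008540)/(-0.135706) = 1.037067

1.0371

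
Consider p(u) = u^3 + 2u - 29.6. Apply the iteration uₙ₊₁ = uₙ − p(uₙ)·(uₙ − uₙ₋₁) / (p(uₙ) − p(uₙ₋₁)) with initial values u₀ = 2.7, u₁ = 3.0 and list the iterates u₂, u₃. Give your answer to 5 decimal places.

p(2.7) = -4.5170000, p(3.0) = 3.4000000
u₂ = 3.0000000 − 3.4000000·(3.0000000 − 2.7000000) / (3.4000000 − (-4.5170000)) = 3.0000000 − (1.0200000)/(7.9170000) = 2.8711633
p(2.8711633) = -0.1890123
u₃ = 2.8711633 − (-0.1890123)·(2.8711633 − 3.0000000) / (-0.1890123 − 3.4000000) = 2.8711633 − (0.0243517)/(-3.5890123) = 2.8779484

2.87116, 2.87795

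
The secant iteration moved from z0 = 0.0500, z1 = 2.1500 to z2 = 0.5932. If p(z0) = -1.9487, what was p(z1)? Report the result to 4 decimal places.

5.5849

The secant line through (0.0500, -1.9487) and (2.1500, p(z1)) crosses zero at z2 = 0.5932.
So (0.0500, -1.9487), (2.1500, p(z1)), (0.5932, 0) are collinear:
p(z1) = -1.9487 · (2.1500 − 0.5932) / (0.0500 − 0.5932) = -1.9487 · (1.556800)/(-0.543200) = 5.584934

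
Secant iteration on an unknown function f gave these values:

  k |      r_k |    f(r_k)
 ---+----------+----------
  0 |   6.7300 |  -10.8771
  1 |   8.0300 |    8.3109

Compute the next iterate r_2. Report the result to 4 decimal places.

r_2 = 8.0300 − 8.3109·(8.0300 − 6.7300) / (8.3109 − (-10.8771))
   = 8.0300 − (10.804170)/(19.188000) = 7.466931

7.4669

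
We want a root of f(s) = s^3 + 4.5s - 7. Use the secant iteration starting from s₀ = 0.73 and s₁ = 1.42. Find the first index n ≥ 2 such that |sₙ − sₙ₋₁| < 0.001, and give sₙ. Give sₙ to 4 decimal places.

n = 5, sₙ = 1.1854

f(0.73) = -3.325983, f(1.42) = 2.253288
s₂ = 1.420000 − 2.253288·(0.690000)/(5.579271) = 1.141331;  |Δ| = 0.278669
f(1.141331) = -0.377269
s₃ = 1.141331 − (-0.377269)·(-0.278669)/(-2.630557) = 1.181297;  |Δ| = 0.039966
f(1.181297) = -0.035705
s₄ = 1.181297 − (-0.035705)·(0.039966)/(0.341565) = 1.185475;  |Δ| = 0.004178
f(1.185475) = 0.000647
s₅ = 1.185475 − 0.000647·(0.004178)/(0.036352) = 1.185401;  |Δ| = 0.000074
|s₅ − s₄| = 0.000074 < 0.001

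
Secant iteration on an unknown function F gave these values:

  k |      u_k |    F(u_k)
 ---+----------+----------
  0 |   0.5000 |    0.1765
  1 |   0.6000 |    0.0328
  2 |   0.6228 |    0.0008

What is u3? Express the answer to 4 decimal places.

0.6234

u3 = 0.6228 − 0.0008·(0.6228 − 0.6000) / (0.0008 − 0.0328)
   = 0.6228 − (0.000018)/(-0.032000) = 0.623370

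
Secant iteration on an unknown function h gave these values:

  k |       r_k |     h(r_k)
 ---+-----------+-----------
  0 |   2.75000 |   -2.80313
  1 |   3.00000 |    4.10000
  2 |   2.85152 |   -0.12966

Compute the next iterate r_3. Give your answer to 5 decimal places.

2.85607

r_3 = 2.85152 − (-0.12966)·(2.85152 − 3.00000) / (-0.12966 − 4.10000)
   = 2.85152 − (0.0192519)/(-4.2296600) = 2.8560716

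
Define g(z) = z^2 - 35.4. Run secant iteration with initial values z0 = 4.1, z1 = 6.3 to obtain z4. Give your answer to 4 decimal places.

5.9498

g(4.1) = -18.590000, g(6.3) = 4.290000
z2 = 6.300000 − 4.290000·(6.300000 − 4.100000) / (4.290000 − (-18.590000)) = 6.300000 − (9.438000)/(22.880000) = 5.887500
g(5.887500) = -0.737344
z3 = 5.887500 − (-0.737344)·(5.887500 − 6.300000) / (-0.737344 − 4.290000) = 5.887500 − (0.304154)/(-5.027344) = 5.948000
g(5.948000) = -0.021296
z4 = 5.948000 − (-0.021296)·(5.948000 − 5.887500) / (-0.021296 − (-0.737344)) = 5.948000 − (-0.001288)/(0.716048) = 5.949799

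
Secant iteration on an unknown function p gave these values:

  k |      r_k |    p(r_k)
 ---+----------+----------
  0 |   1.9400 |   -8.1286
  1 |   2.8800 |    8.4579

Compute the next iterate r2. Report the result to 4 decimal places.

r2 = 2.8800 − 8.4579·(2.8800 − 1.9400) / (8.4579 − (-8.1286))
   = 2.8800 − (7.950426)/(16.586500) = 2.400669

2.4007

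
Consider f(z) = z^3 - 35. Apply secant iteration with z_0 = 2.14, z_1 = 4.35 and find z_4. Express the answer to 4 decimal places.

3.2837

f(2.14) = -25.199656, f(4.35) = 47.312875
z_2 = 4.350000 − 47.312875·(4.350000 − 2.140000) / (47.312875 − (-25.199656)) = 4.350000 − (104.561454)/(72.512531) = 2.908022
f(2.908022) = -10.408037
z_3 = 2.908022 − (-10.408037)·(2.908022 − 4.350000) / (-10.408037 − 47.312875) = 2.908022 − (15.008158)/(-57.720912) = 3.168035
f(3.168035) = -3.204195
z_4 = 3.168035 − (-3.204195)·(3.168035 − 2.908022) / (-3.204195 − (-10.408037)) = 3.168035 − (-0.833131)/(7.203842) = 3.283686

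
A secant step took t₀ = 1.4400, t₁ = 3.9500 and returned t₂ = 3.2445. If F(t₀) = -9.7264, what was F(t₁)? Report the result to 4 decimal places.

3.8027

The secant line through (1.4400, -9.7264) and (3.9500, F(t₁)) crosses zero at t₂ = 3.2445.
So (1.4400, -9.7264), (3.9500, F(t₁)), (3.2445, 0) are collinear:
F(t₁) = -9.7264 · (3.9500 − 3.2445) / (1.4400 − 3.2445) = -9.7264 · (0.705500)/(-1.804500) = 3.802702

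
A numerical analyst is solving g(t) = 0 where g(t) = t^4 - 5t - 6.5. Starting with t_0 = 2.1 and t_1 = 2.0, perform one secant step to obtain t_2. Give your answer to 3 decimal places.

2.017

g(2.1) = 2.44810, g(2.0) = -0.50000
t_2 = 2.00000 − (-0.50000)·(2.00000 − 2.10000) / (-0.50000 − 2.44810) = 2.00000 − (0.05000)/(-2.94810) = 2.01696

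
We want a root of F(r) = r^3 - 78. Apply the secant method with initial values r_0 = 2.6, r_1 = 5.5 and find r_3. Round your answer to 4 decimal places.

4.1466

F(2.6) = -60.424000, F(5.5) = 88.375000
r_2 = 5.500000 − 88.375000·(5.500000 − 2.600000) / (88.375000 − (-60.424000)) = 5.500000 − (256.287500)/(148.799000) = 3.777626
F(3.777626) = -24.091538
r_3 = 3.777626 − (-24.091538)·(3.777626 − 5.500000) / (-24.091538 − 88.375000) = 3.777626 − (41.494634)/(-112.466538) = 4.146577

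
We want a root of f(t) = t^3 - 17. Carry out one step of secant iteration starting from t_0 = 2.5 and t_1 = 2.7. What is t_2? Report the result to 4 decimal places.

2.5678

f(2.5) = -1.375000, f(2.7) = 2.683000
t_2 = 2.700000 − 2.683000·(2.700000 − 2.500000) / (2.683000 − (-1.375000)) = 2.700000 − (0.536600)/(4.058000) = 2.567767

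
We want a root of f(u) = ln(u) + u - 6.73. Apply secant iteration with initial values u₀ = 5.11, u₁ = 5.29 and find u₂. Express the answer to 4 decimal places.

5.1006

f(5.11) = 0.011199, f(5.29) = 0.225818
u₂ = 5.290000 − 0.225818·(5.290000 − 5.110000) / (0.225818 − 0.011199) = 5.290000 − (0.040647)/(0.214619) = 5.100607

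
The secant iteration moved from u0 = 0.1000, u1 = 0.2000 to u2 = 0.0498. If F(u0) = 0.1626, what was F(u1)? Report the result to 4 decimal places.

The secant line through (0.1000, 0.1626) and (0.2000, F(u1)) crosses zero at u2 = 0.0498.
So (0.1000, 0.1626), (0.2000, F(u1)), (0.0498, 0) are collinear:
F(u1) = 0.1626 · (0.2000 − 0.0498) / (0.1000 − 0.0498) = 0.1626 · (0.150200)/(0.050200) = 0.486504

0.4865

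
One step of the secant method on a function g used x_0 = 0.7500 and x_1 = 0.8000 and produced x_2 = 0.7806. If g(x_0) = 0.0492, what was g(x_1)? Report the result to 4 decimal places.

The secant line through (0.7500, 0.0492) and (0.8000, g(x_1)) crosses zero at x_2 = 0.7806.
So (0.7500, 0.0492), (0.8000, g(x_1)), (0.7806, 0) are collinear:
g(x_1) = 0.0492 · (0.8000 − 0.7806) / (0.7500 − 0.7806) = 0.0492 · (0.019400)/(-0.030600) = -0.031192

-0.0312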